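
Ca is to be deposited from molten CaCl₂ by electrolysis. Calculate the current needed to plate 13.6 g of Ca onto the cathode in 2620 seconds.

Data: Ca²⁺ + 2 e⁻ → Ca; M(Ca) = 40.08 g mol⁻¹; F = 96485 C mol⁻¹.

n(Ca) = 13.6 / 40.08 = 0.3393 mol.
n(e⁻) = 2 × 0.3393 = 0.6786 mol.
Q = n(e⁻)·F = 0.6786 × 96485 = 65480 C.
I = Q/t = 65480 / 2620.0 s = 25.0 A.

25.0 A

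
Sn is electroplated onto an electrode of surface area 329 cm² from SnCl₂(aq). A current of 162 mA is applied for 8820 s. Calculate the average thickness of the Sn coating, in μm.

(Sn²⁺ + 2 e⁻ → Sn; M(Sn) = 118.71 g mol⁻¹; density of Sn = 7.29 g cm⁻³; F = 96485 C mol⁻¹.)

3.66 μm

Q = I·t = 0.1620 × 8820.0 = 1429 C; n(e⁻) = 0.01481 mol.
n(Sn) = n(e⁻)/2 = 0.007404 mol, so m = 0.007404 × 118.71 = 0.8790 g.
Volume = m/ρ = 0.8790 / 7.29 = 0.1206 cm³.
Thickness = V/A = 0.1206 / 329 = 3.66 × 10⁻⁴ cm = 3.66 μm.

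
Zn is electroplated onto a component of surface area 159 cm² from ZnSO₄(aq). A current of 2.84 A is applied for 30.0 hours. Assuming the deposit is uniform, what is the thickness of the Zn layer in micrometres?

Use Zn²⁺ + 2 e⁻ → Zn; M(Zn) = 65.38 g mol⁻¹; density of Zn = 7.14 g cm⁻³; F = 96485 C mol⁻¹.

915 μm

Q = I·t = 2.840 × 108000 = 306700 C; n(e⁻) = 3.179 mol.
n(Zn) = n(e⁻)/2 = 1.589 mol, so m = 1.589 × 65.38 = 103.9 g.
Volume = m/ρ = 103.9 / 7.14 = 14.55 cm³.
Thickness = V/A = 14.55 / 159 = 0.0915 cm = 915 μm.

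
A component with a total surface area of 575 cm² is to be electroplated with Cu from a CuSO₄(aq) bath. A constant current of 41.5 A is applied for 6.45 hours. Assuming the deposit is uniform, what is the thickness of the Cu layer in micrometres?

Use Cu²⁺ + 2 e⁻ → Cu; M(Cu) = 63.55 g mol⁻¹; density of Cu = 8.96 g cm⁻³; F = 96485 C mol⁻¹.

Q = I·t = 41.50 × 23220 = 963600 C; n(e⁻) = 9.987 mol.
n(Cu) = n(e⁻)/2 = 4.994 mol, so m = 4.994 × 63.55 = 317.3 g.
Volume = m/ρ = 317.3 / 8.96 = 35.42 cm³.
Thickness = V/A = 35.42 / 575 = 0.0616 cm = 616 μm.

616 μm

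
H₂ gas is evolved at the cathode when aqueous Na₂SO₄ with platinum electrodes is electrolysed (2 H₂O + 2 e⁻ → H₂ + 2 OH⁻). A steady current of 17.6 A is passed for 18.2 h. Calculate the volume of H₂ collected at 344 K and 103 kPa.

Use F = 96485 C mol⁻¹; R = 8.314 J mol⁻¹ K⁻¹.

Q = I·t = 17.60 A × 65520 s = 1153000 C.
n(e⁻) = Q/F = 1153000 / 96485 = 11.95 mol.
2 electrons are transferred per H₂ molecule, so n(H₂) = 11.95 / 2 = 5.976 mol.
V = nRT/P = (5.976 × 8.314 × 344) / (103 × 10³ Pa) = 0.166 m³ = 166 L.

166 L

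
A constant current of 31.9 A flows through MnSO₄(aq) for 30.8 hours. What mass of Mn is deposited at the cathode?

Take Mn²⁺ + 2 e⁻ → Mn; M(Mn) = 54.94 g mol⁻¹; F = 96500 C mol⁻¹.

1010 g

Q = I·t = 31.90 A × 110880 s = 3537000 C.
n(e⁻) = Q/F = 3537000 / 96500 = 36.65 mol.
Mn²⁺ + 2 e⁻ → Mn, so n(Mn) = n(e⁻)/2 = 18.33 mol.
m = n·M = 18.33 × 54.94 = 1010 g.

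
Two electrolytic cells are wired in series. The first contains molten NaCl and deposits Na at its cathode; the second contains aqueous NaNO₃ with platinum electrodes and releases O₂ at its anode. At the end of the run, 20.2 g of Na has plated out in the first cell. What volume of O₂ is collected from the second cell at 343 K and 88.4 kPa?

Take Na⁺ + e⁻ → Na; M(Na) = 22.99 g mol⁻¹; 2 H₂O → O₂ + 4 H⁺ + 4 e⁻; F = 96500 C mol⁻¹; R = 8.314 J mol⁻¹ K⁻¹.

7.09 L

n(Na) = 20.2 / 22.99 = 0.8786 mol, so n(e⁻) = 1 × 0.8786 = 0.8786 mol.
The cells are in series, so the same 0.8786 mol of electrons passes through the second cell.
2 H₂O → O₂ + 4 H⁺ + 4 e⁻ — 4 mol e⁻ per mol O₂, so n(O₂) = 0.8786/4 = 0.2197 mol.
V = nRT/P = (0.2197 × 8.314 × 343) / (88.4 × 10³) = 0.00709 m³ = 7.09 L.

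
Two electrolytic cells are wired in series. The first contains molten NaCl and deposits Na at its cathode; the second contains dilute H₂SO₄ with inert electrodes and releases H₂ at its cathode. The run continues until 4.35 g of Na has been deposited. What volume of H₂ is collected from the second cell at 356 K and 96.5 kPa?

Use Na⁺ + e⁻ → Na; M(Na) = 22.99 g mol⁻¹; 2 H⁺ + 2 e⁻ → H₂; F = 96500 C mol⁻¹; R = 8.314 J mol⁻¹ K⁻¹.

2.90 L

n(Na) = 4.35 / 22.99 = 0.1892 mol, so n(e⁻) = 1 × 0.1892 = 0.1892 mol.
The cells are in series, so the same 0.1892 mol of electrons passes through the second cell.
2 H⁺ + 2 e⁻ → H₂ — 2 mol e⁻ per mol H₂, so n(H₂) = 0.1892/2 = 0.09461 mol.
V = nRT/P = (0.09461 × 8.314 × 356) / (96.5 × 10³) = 0.00290 m³ = 2.90 L.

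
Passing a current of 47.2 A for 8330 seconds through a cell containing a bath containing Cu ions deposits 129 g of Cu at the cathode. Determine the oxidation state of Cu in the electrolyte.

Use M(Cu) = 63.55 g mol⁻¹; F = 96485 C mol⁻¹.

+2

Q = I·t = 47.20 A × 8330.0 s = 393200 C, so n(e⁻) = 393200/96485 = 4.075 mol.
n(Cu) deposited = 129 / 63.55 = 2.030 mol.
Electrons per atom = n(e⁻)/n(Cu) = 4.075 / 2.030 = 2.01 ≈ 2, so the ion is Cu²⁺.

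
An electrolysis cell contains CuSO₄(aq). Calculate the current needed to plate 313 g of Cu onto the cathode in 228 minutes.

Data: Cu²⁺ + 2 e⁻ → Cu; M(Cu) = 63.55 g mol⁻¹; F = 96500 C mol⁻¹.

69.5 A

n(Cu) = 313 / 63.55 = 4.925 mol.
n(e⁻) = 2 × 4.925 = 9.851 mol.
Q = n(e⁻)·F = 9.851 × 96500 = 950600 C.
I = Q/t = 950600 / 13680 s = 69.5 A.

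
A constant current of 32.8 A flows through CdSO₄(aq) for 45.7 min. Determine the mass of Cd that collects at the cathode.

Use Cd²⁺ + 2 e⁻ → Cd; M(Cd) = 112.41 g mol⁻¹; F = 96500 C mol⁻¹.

52.4 g

Q = I·t = 32.80 A × 2742.0 s = 89940 C.
n(e⁻) = Q/F = 89940 / 96500 = 0.9320 mol.
Cd²⁺ + 2 e⁻ → Cd, so n(Cd) = n(e⁻)/2 = 0.4660 mol.
m = n·M = 0.4660 × 112.41 = 52.4 g.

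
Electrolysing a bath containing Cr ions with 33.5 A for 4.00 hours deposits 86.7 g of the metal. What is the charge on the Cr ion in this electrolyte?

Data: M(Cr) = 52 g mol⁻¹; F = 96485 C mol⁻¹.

+3

Q = I·t = 33.50 A × 14400 s = 482400 C, so n(e⁻) = 482400/96485 = 5.000 mol.
n(Cr) deposited = 86.7 / 52 = 1.667 mol.
Electrons per atom = n(e⁻)/n(Cr) = 5.000 / 1.667 = 3.00 ≈ 3, so the ion is Cr³⁺.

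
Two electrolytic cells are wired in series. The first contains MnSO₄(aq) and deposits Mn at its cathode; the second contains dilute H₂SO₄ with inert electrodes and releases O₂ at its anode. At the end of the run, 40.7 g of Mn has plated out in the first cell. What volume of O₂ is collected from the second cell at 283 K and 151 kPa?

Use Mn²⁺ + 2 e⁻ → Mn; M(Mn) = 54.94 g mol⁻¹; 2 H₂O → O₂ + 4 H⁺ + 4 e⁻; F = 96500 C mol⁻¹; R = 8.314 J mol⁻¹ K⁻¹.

n(Mn) = 40.7 / 54.94 = 0.7408 mol, so n(e⁻) = 2 × 0.7408 = 1.482 mol.
The cells are in series, so the same 1.482 mol of electrons passes through the second cell.
2 H₂O → O₂ + 4 H⁺ + 4 e⁻ — 4 mol e⁻ per mol O₂, so n(O₂) = 1.482/4 = 0.3704 mol.
V = nRT/P = (0.3704 × 8.314 × 283) / (151 × 10³) = 0.00577 m³ = 5.77 L.

5.77 L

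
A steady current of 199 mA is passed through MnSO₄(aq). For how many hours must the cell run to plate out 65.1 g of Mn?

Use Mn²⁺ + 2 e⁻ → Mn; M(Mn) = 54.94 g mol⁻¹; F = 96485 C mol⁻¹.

n(Mn) = m/M = 65.1 / 54.94 = 1.185 mol.
Each Mn atom requires 2 electrons, so n(e⁻) = 2 × 1.185 = 2.370 mol.
Q = n(e⁻)·F = 2.370 × 96485 = 228700 C.
t = Q/I = 228700 / 0.1990 A = 1149000 s = 319 h.

319 h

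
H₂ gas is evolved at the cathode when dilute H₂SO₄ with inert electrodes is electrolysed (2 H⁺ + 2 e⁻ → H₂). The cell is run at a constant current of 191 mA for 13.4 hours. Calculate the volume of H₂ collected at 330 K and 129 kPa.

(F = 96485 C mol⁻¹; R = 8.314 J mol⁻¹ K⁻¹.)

1.02 L

Q = I·t = 0.1910 A × 48240 s = 9214 C.
n(e⁻) = Q/F = 9214 / 96485 = 0.09550 mol.
2 electrons are transferred per H₂ molecule, so n(H₂) = 0.09550 / 2 = 0.04775 mol.
V = nRT/P = (0.04775 × 8.314 × 330) / (129 × 10³ Pa) = 0.00102 m³ = 1.02 L.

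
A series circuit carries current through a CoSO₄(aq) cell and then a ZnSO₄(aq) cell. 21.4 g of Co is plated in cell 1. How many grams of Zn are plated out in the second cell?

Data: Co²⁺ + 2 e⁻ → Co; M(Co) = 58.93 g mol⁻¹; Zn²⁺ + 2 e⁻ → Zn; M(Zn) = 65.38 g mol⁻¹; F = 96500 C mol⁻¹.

n(Co) = 21.4 / 58.93 = 0.3631 mol.
Since Co²⁺ + 2 e⁻ → Co, n(e⁻) passed = 2 × 0.3631 = 0.7263 mol.
Cells in series carry the same charge, so the same 0.7263 mol of electrons passes through cell 2.
Zn²⁺ + 2 e⁻ → Zn, so n(Zn) = 0.7263 / 2 = 0.3631 mol.
m(Zn) = 0.3631 × 65.38 = 23.7 g.

23.7 g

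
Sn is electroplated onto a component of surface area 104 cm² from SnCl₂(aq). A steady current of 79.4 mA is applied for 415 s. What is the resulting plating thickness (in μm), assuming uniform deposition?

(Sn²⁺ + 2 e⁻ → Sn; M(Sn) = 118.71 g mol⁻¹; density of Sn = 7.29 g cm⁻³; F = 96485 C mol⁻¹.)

0.267 μm

Q = I·t = 0.07940 × 415.00 = 32.95 C; n(e⁻) = 0.0003415 mol.
n(Sn) = n(e⁻)/2 = 0.0001708 mol, so m = 0.0001708 × 118.71 = 0.02027 g.
Volume = m/ρ = 0.02027 / 7.29 = 0.002781 cm³.
Thickness = V/A = 0.002781 / 104 = 2.67 × 10⁻⁵ cm = 0.267 μm.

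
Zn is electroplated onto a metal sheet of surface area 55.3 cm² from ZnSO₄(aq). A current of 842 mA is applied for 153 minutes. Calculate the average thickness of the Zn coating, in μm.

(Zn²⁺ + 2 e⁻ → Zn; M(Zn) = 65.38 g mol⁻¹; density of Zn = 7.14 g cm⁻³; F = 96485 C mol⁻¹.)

Q = I·t = 0.8420 × 9180.0 = 7730 C; n(e⁻) = 0.08011 mol.
n(Zn) = n(e⁻)/2 = 0.04006 mol, so m = 0.04006 × 65.38 = 2.619 g.
Volume = m/ρ = 2.619 / 7.14 = 0.3668 cm³.
Thickness = V/A = 0.3668 / 55.3 = 0.00663 cm = 66.3 μm.

66.3 μm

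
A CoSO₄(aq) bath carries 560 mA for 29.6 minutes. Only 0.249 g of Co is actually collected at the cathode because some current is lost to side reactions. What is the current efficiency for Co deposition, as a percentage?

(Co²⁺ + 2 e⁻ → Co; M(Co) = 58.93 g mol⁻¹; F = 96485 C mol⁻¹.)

82.0 %

Q = I·t = 0.5600 × 1776.0 = 994.6 C; n(e⁻) = 994.6/96485 = 0.01031 mol.
Theoretical n(Co) = n(e⁻)/2 = 0.005154 mol, i.e. m_theo = 0.005154 × 58.93 = 0.3037 g.
Efficiency = m_actual / m_theo = 0.249 / 0.3037 = 82.0 %.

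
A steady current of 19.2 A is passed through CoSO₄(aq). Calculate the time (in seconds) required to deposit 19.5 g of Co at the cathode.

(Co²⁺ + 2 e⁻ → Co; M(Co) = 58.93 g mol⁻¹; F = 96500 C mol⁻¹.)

n(Co) = m/M = 19.5 / 58.93 = 0.3309 mol.
Each Co atom requires 2 electrons, so n(e⁻) = 2 × 0.3309 = 0.6618 mol.
Q = n(e⁻)·F = 0.6618 × 96500 = 63860 C.
t = Q/I = 63860 / 19.20 A = 3326 s.

3330 s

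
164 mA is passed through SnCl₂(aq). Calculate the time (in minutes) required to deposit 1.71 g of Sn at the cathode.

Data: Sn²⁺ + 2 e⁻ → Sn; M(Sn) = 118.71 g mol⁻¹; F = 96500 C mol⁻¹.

283 min

n(Sn) = m/M = 1.71 / 118.71 = 0.01440 mol.
Each Sn atom requires 2 electrons, so n(e⁻) = 2 × 0.01440 = 0.02881 mol.
Q = n(e⁻)·F = 0.02881 × 96500 = 2780 C.
t = Q/I = 2780 / 0.1640 A = 16950 s = 283 min.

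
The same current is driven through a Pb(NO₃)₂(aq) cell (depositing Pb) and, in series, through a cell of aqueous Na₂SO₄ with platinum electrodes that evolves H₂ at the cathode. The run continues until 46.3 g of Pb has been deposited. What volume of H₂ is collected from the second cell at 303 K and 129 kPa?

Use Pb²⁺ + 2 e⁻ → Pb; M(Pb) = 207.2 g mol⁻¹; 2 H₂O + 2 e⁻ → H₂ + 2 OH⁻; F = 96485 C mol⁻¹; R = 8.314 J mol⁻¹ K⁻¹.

n(Pb) = 46.3 / 207.2 = 0.2235 mol, so n(e⁻) = 2 × 0.2235 = 0.4469 mol.
The cells are in series, so the same 0.4469 mol of electrons passes through the second cell.
2 H₂O + 2 e⁻ → H₂ + 2 OH⁻ — 2 mol e⁻ per mol H₂, so n(H₂) = 0.4469/2 = 0.2235 mol.
V = nRT/P = (0.2235 × 8.314 × 303) / (129 × 10³) = 0.00436 m³ = 4.36 L.

4.36 L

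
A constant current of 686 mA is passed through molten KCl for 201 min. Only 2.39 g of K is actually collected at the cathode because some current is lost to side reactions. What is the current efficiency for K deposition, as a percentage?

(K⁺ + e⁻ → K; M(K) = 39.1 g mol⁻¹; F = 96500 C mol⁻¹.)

Q = I·t = 0.6860 × 12060 = 8273 C; n(e⁻) = 8273/96500 = 0.08573 mol.
Theoretical n(K) = n(e⁻)/1 = 0.08573 mol, i.e. m_theo = 0.08573 × 39.1 = 3.352 g.
Efficiency = m_actual / m_theo = 2.39 / 3.352 = 71.3 %.

71.3 %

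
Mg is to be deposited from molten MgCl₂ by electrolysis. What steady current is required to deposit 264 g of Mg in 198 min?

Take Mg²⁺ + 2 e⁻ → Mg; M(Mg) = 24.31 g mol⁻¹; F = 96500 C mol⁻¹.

n(Mg) = 264 / 24.31 = 10.86 mol.
n(e⁻) = 2 × 10.86 = 21.72 mol.
Q = n(e⁻)·F = 21.72 × 96500 = 2096000 C.
I = Q/t = 2096000 / 11880 s = 176 A.

176 A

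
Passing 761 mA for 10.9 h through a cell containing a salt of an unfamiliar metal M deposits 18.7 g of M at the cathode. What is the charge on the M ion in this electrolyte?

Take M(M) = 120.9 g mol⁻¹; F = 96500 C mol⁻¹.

Q = I·t = 0.7610 A × 39240 s = 29860 C, so n(e⁻) = 29860/96500 = 0.3094 mol.
n(M) deposited = 18.7 / 120.9 = 0.1547 mol.
Electrons per atom = n(e⁻)/n(M) = 0.3094 / 0.1547 = 2.00 ≈ 2, so the ion is M²⁺.

+2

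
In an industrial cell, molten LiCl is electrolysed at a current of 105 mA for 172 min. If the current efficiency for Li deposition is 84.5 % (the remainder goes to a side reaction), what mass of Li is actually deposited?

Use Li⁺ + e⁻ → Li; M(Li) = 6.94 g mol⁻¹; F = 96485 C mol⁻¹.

0.0659 g

Q = I·t = 0.1050 × 10320 = 1084 C.
n(e⁻) = 1084/96485 = 0.01123 mol; theoretically n(Li) = 0.01123/1 = 0.01123 mol, m_theo = 0.07794 g.
At 84.5 % efficiency, m_actual = 0.845 × 0.07794 = 0.0659 g.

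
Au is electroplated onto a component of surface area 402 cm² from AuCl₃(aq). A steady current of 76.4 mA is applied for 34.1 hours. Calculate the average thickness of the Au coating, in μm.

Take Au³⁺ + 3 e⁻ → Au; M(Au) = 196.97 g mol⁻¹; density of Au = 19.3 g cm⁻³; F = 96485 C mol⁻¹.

Q = I·t = 0.07640 × 122760 = 9379 C; n(e⁻) = 0.09721 mol.
n(Au) = n(e⁻)/3 = 0.03240 mol, so m = 0.03240 × 196.97 = 6.382 g.
Volume = m/ρ = 6.382 / 19.3 = 0.3307 cm³.
Thickness = V/A = 0.3307 / 402 = 8.23 × 10⁻⁴ cm = 8.23 μm.

8.23 μm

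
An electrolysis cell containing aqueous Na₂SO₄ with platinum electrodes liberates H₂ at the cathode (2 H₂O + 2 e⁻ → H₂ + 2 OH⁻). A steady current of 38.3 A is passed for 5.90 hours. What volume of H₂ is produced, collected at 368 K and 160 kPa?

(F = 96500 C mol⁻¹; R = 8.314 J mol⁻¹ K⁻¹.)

80.6 L

Q = I·t = 38.30 A × 21240 s = 813500 C.
n(e⁻) = Q/F = 813500 / 96500 = 8.430 mol.
2 electrons are transferred per H₂ molecule, so n(H₂) = 8.430 / 2 = 4.215 mol.
V = nRT/P = (4.215 × 8.314 × 368) / (160 × 10³ Pa) = 0.0806 m³ = 80.6 L.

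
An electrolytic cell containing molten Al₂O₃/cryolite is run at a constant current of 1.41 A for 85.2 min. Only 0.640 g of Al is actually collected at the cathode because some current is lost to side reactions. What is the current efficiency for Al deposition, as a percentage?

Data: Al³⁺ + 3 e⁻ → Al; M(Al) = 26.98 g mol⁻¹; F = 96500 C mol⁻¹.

Q = I·t = 1.410 × 5112.0 = 7208 C; n(e⁻) = 7208/96500 = 0.07469 mol.
Theoretical n(Al) = n(e⁻)/3 = 0.02490 mol, i.e. m_theo = 0.02490 × 26.98 = 0.6717 g.
Efficiency = m_actual / m_theo = 0.640 / 0.6717 = 95.3 %.

95.3 %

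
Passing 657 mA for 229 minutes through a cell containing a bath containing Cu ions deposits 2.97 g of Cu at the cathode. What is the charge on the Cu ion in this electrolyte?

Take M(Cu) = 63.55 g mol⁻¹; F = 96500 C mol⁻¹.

+2

Q = I·t = 0.6570 A × 13740 s = 9027 C, so n(e⁻) = 9027/96500 = 0.09355 mol.
n(Cu) deposited = 2.97 / 63.55 = 0.04673 mol.
Electrons per atom = n(e⁻)/n(Cu) = 0.09355 / 0.04673 = 2.00 ≈ 2, so the ion is Cu²⁺.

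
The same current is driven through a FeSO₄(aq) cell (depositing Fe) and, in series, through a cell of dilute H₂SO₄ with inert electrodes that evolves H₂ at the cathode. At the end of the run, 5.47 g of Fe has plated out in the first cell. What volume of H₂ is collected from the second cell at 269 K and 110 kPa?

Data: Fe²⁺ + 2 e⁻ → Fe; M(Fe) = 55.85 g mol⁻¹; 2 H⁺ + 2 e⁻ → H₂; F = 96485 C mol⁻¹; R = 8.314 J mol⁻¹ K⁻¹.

1.99 L

n(Fe) = 5.47 / 55.85 = 0.09794 mol, so n(e⁻) = 2 × 0.09794 = 0.1959 mol.
The cells are in series, so the same 0.1959 mol of electrons passes through the second cell.
2 H⁺ + 2 e⁻ → H₂ — 2 mol e⁻ per mol H₂, so n(H₂) = 0.1959/2 = 0.09794 mol.
V = nRT/P = (0.09794 × 8.314 × 269) / (110 × 10³) = 0.00199 m³ = 1.99 L.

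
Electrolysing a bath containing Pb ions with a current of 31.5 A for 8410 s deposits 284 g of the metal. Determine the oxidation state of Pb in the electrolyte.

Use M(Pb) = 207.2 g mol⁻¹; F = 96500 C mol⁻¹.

+2

Q = I·t = 31.50 A × 8410.0 s = 264900 C, so n(e⁻) = 264900/96500 = 2.745 mol.
n(Pb) deposited = 284 / 207.2 = 1.371 mol.
Electrons per atom = n(e⁻)/n(Pb) = 2.745 / 1.371 = 2.00 ≈ 2, so the ion is Pb²⁺.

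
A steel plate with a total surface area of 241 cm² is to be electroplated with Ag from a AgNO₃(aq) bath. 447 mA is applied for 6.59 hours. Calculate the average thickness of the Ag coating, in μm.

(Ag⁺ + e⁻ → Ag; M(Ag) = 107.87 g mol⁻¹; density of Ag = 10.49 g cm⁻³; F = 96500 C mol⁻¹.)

Q = I·t = 0.4470 × 23724 = 10600 C; n(e⁻) = 0.1099 mol.
n(Ag) = n(e⁻)/1 = 0.1099 mol, so m = 0.1099 × 107.87 = 11.85 g.
Volume = m/ρ = 11.85 / 10.49 = 1.130 cm³.
Thickness = V/A = 1.130 / 241 = 0.00469 cm = 46.9 μm.

46.9 μm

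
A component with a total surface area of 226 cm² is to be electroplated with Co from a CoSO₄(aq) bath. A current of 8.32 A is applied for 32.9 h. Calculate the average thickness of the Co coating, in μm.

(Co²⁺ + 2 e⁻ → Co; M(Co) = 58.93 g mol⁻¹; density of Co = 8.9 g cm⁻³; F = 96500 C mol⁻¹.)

Q = I·t = 8.320 × 118440 = 985400 C; n(e⁻) = 10.21 mol.
n(Co) = n(e⁻)/2 = 5.106 mol, so m = 5.106 × 58.93 = 300.9 g.
Volume = m/ρ = 300.9 / 8.9 = 33.81 cm³.
Thickness = V/A = 33.81 / 226 = 0.150 cm = 1500 μm.

1500 μm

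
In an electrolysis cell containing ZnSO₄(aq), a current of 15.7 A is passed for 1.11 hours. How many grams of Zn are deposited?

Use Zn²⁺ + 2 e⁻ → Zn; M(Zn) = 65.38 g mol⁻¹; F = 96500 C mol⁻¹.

Q = I·t = 15.70 A × 3996.0 s = 62740 C.
n(e⁻) = Q/F = 62740 / 96500 = 0.6501 mol.
Zn²⁺ + 2 e⁻ → Zn, so n(Zn) = n(e⁻)/2 = 0.3251 mol.
m = n·M = 0.3251 × 65.38 = 21.3 g.

21.3 g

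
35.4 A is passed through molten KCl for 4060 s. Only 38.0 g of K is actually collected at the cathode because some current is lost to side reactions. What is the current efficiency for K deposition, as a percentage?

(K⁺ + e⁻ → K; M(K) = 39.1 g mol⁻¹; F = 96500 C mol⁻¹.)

Q = I·t = 35.40 × 4060.0 = 143700 C; n(e⁻) = 143700/96500 = 1.489 mol.
Theoretical n(K) = n(e⁻)/1 = 1.489 mol, i.e. m_theo = 1.489 × 39.1 = 58.23 g.
Efficiency = m_actual / m_theo = 38.0 / 58.23 = 65.3 %.

65.3 %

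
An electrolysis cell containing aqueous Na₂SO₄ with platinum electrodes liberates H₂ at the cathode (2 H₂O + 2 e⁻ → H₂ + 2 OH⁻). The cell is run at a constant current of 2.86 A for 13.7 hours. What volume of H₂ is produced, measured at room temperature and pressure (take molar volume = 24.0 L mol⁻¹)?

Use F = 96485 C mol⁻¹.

17.5 L

Q = I·t = 2.860 A × 49320 s = 141100 C.
n(e⁻) = Q/F = 141100 / 96485 = 1.462 mol.
2 electrons are transferred per H₂ molecule, so n(H₂) = 1.462 / 2 = 0.7310 mol.
V = n × V_m = 0.7310 × 24.0 = 17.5 L.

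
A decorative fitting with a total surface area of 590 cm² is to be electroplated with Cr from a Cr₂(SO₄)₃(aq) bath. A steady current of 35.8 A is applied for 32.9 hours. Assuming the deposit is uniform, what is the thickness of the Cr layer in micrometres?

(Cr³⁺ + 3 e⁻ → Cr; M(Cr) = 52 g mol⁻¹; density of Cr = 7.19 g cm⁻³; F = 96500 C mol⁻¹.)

Q = I·t = 35.80 × 118440 = 4240000 C; n(e⁻) = 43.94 mol.
n(Cr) = n(e⁻)/3 = 14.65 mol, so m = 14.65 × 52 = 761.6 g.
Volume = m/ρ = 761.6 / 7.19 = 105.9 cm³.
Thickness = V/A = 105.9 / 590 = 0.180 cm = 1800 μm.

1800 μm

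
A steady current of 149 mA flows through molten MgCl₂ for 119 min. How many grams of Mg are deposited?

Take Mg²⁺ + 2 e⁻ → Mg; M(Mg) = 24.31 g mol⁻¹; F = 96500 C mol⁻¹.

0.134 g

Q = I·t = 0.1490 A × 7140.0 s = 1064 C.
n(e⁻) = Q/F = 1064 / 96500 = 0.01102 mol.
Mg²⁺ + 2 e⁻ → Mg, so n(Mg) = n(e⁻)/2 = 0.005512 mol.
m = n·M = 0.005512 × 24.31 = 0.134 g.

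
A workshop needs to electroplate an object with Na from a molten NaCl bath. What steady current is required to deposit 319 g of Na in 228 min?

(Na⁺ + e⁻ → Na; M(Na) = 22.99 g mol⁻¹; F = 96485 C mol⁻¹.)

n(Na) = 319 / 22.99 = 13.88 mol.
n(e⁻) = 1 × 13.88 = 13.88 mol.
Q = n(e⁻)·F = 13.88 × 96485 = 1339000 C.
I = Q/t = 1339000 / 13680 s = 97.9 A.

97.9 A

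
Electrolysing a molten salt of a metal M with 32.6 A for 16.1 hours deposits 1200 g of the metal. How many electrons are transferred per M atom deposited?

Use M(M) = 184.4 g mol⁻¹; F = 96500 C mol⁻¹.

Q = I·t = 32.60 A × 57960 s = 1889000 C, so n(e⁻) = 1889000/96500 = 19.58 mol.
n(M) deposited = 1200 / 184.4 = 6.508 mol.
Electrons per atom = n(e⁻)/n(M) = 19.58 / 6.508 = 3.01 ≈ 3, so the ion is M³⁺.

3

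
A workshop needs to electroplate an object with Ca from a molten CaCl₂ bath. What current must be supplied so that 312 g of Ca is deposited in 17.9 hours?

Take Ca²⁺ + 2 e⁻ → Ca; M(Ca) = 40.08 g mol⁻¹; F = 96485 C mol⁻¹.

23.3 A

n(Ca) = 312 / 40.08 = 7.784 mol.
n(e⁻) = 2 × 7.784 = 15.57 mol.
Q = n(e⁻)·F = 15.57 × 96485 = 1502000 C.
I = Q/t = 1502000 / 64440 s = 23.3 A.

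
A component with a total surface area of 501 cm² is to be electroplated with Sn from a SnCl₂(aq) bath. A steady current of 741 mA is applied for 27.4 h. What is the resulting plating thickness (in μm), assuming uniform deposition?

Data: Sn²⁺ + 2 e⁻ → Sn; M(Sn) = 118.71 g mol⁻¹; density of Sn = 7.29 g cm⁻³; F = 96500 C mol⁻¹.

Q = I·t = 0.7410 × 98640 = 73090 C; n(e⁻) = 0.7574 mol.
n(Sn) = n(e⁻)/2 = 0.3787 mol, so m = 0.3787 × 118.71 = 44.96 g.
Volume = m/ρ = 44.96 / 7.29 = 6.167 cm³.
Thickness = V/A = 6.167 / 501 = 0.0123 cm = 123 μm.

123 μm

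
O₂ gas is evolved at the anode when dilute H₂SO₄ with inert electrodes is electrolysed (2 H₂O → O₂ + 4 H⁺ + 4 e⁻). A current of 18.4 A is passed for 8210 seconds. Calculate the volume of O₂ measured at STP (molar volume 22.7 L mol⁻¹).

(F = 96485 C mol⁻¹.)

Q = I·t = 18.40 A × 8210.0 s = 151100 C.
n(e⁻) = Q/F = 151100 / 96485 = 1.566 mol.
4 electrons are transferred per O₂ molecule, so n(O₂) = 1.566 / 4 = 0.3914 mol.
V = n × V_m = 0.3914 × 22.7 = 8.89 L.

8.89 L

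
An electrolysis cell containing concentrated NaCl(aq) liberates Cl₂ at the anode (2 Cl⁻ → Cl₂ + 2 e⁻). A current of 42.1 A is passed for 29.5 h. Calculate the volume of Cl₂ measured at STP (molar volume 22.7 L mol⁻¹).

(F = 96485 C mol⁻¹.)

Q = I·t = 42.10 A × 106200 s = 4471000 C.
n(e⁻) = Q/F = 4471000 / 96485 = 46.34 mol.
2 electrons are transferred per Cl₂ molecule, so n(Cl₂) = 46.34 / 2 = 23.17 mol.
V = n × V_m = 23.17 × 22.7 = 526 L.

526 L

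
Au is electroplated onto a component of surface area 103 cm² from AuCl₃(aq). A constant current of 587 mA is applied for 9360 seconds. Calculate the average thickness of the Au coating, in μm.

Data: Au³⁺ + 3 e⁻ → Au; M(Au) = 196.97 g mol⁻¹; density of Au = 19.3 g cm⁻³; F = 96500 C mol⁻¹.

18.8 μm

Q = I·t = 0.5870 × 9360.0 = 5494 C; n(e⁻) = 0.05694 mol.
n(Au) = n(e⁻)/3 = 0.01898 mol, so m = 0.01898 × 196.97 = 3.738 g.
Volume = m/ρ = 3.738 / 19.3 = 0.1937 cm³.
Thickness = V/A = 0.1937 / 103 = 0.00188 cm = 18.8 μm.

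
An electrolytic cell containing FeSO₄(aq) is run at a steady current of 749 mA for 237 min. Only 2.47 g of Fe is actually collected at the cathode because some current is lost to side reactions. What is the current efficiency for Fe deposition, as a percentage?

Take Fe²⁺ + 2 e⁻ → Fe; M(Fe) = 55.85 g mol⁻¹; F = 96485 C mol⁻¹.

Q = I·t = 0.7490 × 14220 = 10650 C; n(e⁻) = 10650/96485 = 0.1104 mol.
Theoretical n(Fe) = n(e⁻)/2 = 0.05519 mol, i.e. m_theo = 0.05519 × 55.85 = 3.083 g.
Efficiency = m_actual / m_theo = 2.47 / 3.083 = 80.1 %.

80.1 %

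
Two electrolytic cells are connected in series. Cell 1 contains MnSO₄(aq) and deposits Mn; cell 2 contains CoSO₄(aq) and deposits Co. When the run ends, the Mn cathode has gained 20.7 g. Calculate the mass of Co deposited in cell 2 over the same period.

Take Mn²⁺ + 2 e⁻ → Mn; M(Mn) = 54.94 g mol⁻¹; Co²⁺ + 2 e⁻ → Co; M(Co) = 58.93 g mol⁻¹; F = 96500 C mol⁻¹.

n(Mn) = 20.7 / 54.94 = 0.3768 mol.
Since Mn²⁺ + 2 e⁻ → Mn, n(e⁻) passed = 2 × 0.3768 = 0.7535 mol.
Cells in series carry the same charge, so the same 0.7535 mol of electrons passes through cell 2.
Co²⁺ + 2 e⁻ → Co, so n(Co) = 0.7535 / 2 = 0.3768 mol.
m(Co) = 0.3768 × 58.93 = 22.2 g.

22.2 g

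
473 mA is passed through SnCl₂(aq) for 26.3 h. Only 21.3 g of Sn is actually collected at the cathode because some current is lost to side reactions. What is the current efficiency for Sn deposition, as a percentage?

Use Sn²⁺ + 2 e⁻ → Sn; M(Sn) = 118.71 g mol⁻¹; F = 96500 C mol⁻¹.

Q = I·t = 0.4730 × 94680 = 44780 C; n(e⁻) = 44780/96500 = 0.4641 mol.
Theoretical n(Sn) = n(e⁻)/2 = 0.2320 mol, i.e. m_theo = 0.2320 × 118.71 = 27.55 g.
Efficiency = m_actual / m_theo = 21.3 / 27.55 = 77.3 %.

77.3 %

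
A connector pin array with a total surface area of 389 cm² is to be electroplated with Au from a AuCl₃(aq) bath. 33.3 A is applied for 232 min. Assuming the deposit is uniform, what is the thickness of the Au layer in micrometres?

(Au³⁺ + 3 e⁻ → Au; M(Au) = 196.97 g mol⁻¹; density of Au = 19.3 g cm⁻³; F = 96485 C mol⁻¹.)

420 μm

Q = I·t = 33.30 × 13920 = 463500 C; n(e⁻) = 4.804 mol.
n(Au) = n(e⁻)/3 = 1.601 mol, so m = 1.601 × 196.97 = 315.4 g.
Volume = m/ρ = 315.4 / 19.3 = 16.34 cm³.
Thickness = V/A = 16.34 / 389 = 0.0420 cm = 420 μm.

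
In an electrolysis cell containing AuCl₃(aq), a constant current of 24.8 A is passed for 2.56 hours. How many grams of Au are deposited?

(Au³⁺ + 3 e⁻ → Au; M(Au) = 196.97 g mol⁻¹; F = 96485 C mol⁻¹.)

Q = I·t = 24.80 A × 9216.0 s = 228600 C.
n(e⁻) = Q/F = 228600 / 96485 = 2.369 mol.
Au³⁺ + 3 e⁻ → Au, so n(Au) = n(e⁻)/3 = 0.7896 mol.
m = n·M = 0.7896 × 196.97 = 156 g.

156 g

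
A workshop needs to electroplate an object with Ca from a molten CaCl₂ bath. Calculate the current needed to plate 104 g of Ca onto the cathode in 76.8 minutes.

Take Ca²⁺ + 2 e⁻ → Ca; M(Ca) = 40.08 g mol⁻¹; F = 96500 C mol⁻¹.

n(Ca) = 104 / 40.08 = 2.595 mol.
n(e⁻) = 2 × 2.595 = 5.190 mol.
Q = n(e⁻)·F = 5.190 × 96500 = 500800 C.
I = Q/t = 500800 / 4608.0 s = 109 A.

109 A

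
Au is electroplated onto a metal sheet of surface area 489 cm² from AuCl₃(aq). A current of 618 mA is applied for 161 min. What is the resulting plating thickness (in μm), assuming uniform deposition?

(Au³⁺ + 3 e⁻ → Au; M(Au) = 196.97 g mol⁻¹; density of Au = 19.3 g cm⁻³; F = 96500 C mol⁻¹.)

4.30 μm

Q = I·t = 0.6180 × 9660.0 = 5970 C; n(e⁻) = 0.06186 mol.
n(Au) = n(e⁻)/3 = 0.02062 mol, so m = 0.02062 × 196.97 = 4.062 g.
Volume = m/ρ = 4.062 / 19.3 = 0.2105 cm³.
Thickness = V/A = 0.2105 / 489 = 4.30 × 10⁻⁴ cm = 4.30 μm.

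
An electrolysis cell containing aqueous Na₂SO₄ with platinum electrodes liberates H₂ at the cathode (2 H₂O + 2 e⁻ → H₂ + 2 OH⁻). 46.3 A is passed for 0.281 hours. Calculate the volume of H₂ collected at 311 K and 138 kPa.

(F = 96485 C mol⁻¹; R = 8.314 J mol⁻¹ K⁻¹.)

4.55 L

Q = I·t = 46.30 A × 1011.6 s = 46840 C.
n(e⁻) = Q/F = 46840 / 96485 = 0.4854 mol.
2 electrons are transferred per H₂ molecule, so n(H₂) = 0.4854 / 2 = 0.2427 mol.
V = nRT/P = (0.2427 × 8.314 × 311) / (138 × 10³ Pa) = 0.00455 m³ = 4.55 L.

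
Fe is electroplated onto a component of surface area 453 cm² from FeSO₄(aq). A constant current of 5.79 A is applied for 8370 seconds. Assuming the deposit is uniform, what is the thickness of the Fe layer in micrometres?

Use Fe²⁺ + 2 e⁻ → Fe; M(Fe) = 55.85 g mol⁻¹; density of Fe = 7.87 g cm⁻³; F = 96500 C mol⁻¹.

39.3 μm

Q = I·t = 5.790 × 8370.0 = 48460 C; n(e⁻) = 0.5022 mol.
n(Fe) = n(e⁻)/2 = 0.2511 mol, so m = 0.2511 × 55.85 = 14.02 g.
Volume = m/ρ = 14.02 / 7.87 = 1.782 cm³.
Thickness = V/A = 1.782 / 453 = 0.00393 cm = 39.3 μm.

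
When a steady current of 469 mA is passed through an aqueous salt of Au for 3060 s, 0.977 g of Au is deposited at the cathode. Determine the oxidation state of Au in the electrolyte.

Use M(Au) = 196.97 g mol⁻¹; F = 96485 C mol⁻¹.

Q = I·t = 0.4690 A × 3060.0 s = 1435 C, so n(e⁻) = 1435/96485 = 0.01487 mol.
n(Au) deposited = 0.977 / 196.97 = 0.004960 mol.
Electrons per atom = n(e⁻)/n(Au) = 0.01487 / 0.004960 = 3.00 ≈ 3, so the ion is Au³⁺.

+3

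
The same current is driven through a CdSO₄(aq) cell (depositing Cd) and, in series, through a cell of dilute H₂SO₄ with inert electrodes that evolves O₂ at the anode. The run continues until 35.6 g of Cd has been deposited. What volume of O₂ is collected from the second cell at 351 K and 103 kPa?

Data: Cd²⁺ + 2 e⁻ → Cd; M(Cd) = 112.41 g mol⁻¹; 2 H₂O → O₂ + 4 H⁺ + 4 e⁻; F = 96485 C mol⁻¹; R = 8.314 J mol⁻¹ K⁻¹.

n(Cd) = 35.6 / 112.41 = 0.3167 mol, so n(e⁻) = 2 × 0.3167 = 0.6334 mol.
The cells are in series, so the same 0.6334 mol of electrons passes through the second cell.
2 H₂O → O₂ + 4 H⁺ + 4 e⁻ — 4 mol e⁻ per mol O₂, so n(O₂) = 0.6334/4 = 0.1583 mol.
V = nRT/P = (0.1583 × 8.314 × 351) / (103 × 10³) = 0.00449 m³ = 4.49 L.

4.49 L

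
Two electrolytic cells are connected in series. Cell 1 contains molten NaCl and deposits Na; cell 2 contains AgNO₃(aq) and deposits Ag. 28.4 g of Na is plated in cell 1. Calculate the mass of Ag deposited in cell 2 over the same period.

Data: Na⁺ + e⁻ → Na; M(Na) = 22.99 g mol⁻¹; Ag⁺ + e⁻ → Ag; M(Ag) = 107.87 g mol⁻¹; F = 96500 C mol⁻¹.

133 g

n(Na) = 28.4 / 22.99 = 1.235 mol.
Since Na⁺ + e⁻ → Na, n(e⁻) passed = 1 × 1.235 = 1.235 mol.
Cells in series carry the same charge, so the same 1.235 mol of electrons passes through cell 2.
Ag⁺ + e⁻ → Ag, so n(Ag) = 1.235 / 1 = 1.235 mol.
m(Ag) = 1.235 × 107.87 = 133 g.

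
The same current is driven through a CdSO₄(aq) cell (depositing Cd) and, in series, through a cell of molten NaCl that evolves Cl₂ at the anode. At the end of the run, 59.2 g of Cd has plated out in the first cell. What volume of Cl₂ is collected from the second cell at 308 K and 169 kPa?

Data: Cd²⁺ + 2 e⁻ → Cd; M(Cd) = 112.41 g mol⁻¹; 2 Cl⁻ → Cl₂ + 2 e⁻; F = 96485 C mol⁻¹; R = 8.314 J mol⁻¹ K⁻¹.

n(Cd) = 59.2 / 112.41 = 0.5266 mol, so n(e⁻) = 2 × 0.5266 = 1.053 mol.
The cells are in series, so the same 1.053 mol of electrons passes through the second cell.
2 Cl⁻ → Cl₂ + 2 e⁻ — 2 mol e⁻ per mol Cl₂, so n(Cl₂) = 1.053/2 = 0.5266 mol.
V = nRT/P = (0.5266 × 8.314 × 308) / (169 × 10³) = 0.00798 m³ = 7.98 L.

7.98 L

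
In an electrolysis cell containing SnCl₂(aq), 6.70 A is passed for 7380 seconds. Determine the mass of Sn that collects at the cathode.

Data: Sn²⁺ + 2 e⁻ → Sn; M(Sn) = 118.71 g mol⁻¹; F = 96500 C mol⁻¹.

Q = I·t = 6.700 A × 7380.0 s = 49450 C.
n(e⁻) = Q/F = 49450 / 96500 = 0.5124 mol.
Sn²⁺ + 2 e⁻ → Sn, so n(Sn) = n(e⁻)/2 = 0.2562 mol.
m = n·M = 0.2562 × 118.71 = 30.4 g.

30.4 g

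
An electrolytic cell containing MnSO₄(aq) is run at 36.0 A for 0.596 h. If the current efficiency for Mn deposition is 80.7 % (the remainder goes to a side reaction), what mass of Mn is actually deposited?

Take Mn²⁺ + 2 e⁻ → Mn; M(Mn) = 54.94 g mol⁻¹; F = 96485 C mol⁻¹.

Q = I·t = 36.00 × 2145.6 = 77240 C.
n(e⁻) = 77240/96485 = 0.8006 mol; theoretically n(Mn) = 0.8006/2 = 0.4003 mol, m_theo = 21.99 g.
At 80.7 % efficiency, m_actual = 0.807 × 21.99 = 17.7 g.

17.7 g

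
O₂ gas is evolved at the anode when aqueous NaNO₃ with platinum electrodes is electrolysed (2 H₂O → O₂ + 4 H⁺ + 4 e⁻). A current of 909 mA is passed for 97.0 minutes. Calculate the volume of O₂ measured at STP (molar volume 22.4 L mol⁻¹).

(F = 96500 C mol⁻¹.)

0.307 L

Q = I·t = 0.9090 A × 5820.0 s = 5290 C.
n(e⁻) = Q/F = 5290 / 96500 = 0.05482 mol.
4 electrons are transferred per O₂ molecule, so n(O₂) = 0.05482 / 4 = 0.01371 mol.
V = n × V_m = 0.01371 × 22.4 = 0.307 L.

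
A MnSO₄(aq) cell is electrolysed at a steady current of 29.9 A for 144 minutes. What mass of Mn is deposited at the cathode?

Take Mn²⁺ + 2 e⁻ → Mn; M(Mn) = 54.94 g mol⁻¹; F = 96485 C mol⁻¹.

Q = I·t = 29.90 A × 8640.0 s = 258300 C.
n(e⁻) = Q/F = 258300 / 96485 = 2.677 mol.
Mn²⁺ + 2 e⁻ → Mn, so n(Mn) = n(e⁻)/2 = 1.339 mol.
m = n·M = 1.339 × 54.94 = 73.6 g.

73.6 g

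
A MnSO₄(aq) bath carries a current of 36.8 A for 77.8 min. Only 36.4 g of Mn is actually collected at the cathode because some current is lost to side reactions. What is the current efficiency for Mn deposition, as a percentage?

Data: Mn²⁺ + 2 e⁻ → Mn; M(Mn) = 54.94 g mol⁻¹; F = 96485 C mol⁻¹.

74.4 %

Q = I·t = 36.80 × 4668.0 = 171800 C; n(e⁻) = 171800/96485 = 1.780 mol.
Theoretical n(Mn) = n(e⁻)/2 = 0.8902 mol, i.e. m_theo = 0.8902 × 54.94 = 48.91 g.
Efficiency = m_actual / m_theo = 36.4 / 48.91 = 74.4 %.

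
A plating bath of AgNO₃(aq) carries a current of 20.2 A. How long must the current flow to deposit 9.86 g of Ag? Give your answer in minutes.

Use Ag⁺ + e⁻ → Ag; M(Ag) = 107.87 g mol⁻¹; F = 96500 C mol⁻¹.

7.28 min

n(Ag) = m/M = 9.86 / 107.87 = 0.09141 mol.
Each Ag atom requires 1 electron, so n(e⁻) = 1 × 0.09141 = 0.09141 mol.
Q = n(e⁻)·F = 0.09141 × 96500 = 8821 C.
t = Q/I = 8821 / 20.20 A = 436.7 s = 7.28 min.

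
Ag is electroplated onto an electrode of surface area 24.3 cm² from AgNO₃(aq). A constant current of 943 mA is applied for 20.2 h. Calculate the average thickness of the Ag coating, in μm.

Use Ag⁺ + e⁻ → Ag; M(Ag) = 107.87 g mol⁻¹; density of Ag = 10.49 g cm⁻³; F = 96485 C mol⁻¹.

Q = I·t = 0.9430 × 72720 = 68570 C; n(e⁻) = 0.7107 mol.
n(Ag) = n(e⁻)/1 = 0.7107 mol, so m = 0.7107 × 107.87 = 76.67 g.
Volume = m/ρ = 76.67 / 10.49 = 7.309 cm³.
Thickness = V/A = 7.309 / 24.3 = 0.301 cm = 3010 μm.

3010 μm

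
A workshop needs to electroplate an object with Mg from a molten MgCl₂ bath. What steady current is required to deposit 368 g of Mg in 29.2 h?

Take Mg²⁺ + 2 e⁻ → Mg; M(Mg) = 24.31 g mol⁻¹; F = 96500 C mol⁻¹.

27.8 A

n(Mg) = 368 / 24.31 = 15.14 mol.
n(e⁻) = 2 × 15.14 = 30.28 mol.
Q = n(e⁻)·F = 30.28 × 96500 = 2922000 C.
I = Q/t = 2922000 / 105120 s = 27.8 A.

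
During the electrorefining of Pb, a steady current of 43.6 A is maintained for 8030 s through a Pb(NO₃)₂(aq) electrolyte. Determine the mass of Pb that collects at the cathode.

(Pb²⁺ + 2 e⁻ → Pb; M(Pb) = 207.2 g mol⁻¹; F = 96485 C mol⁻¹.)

376 g

Q = I·t = 43.60 A × 8030.0 s = 350100 C.
n(e⁻) = Q/F = 350100 / 96485 = 3.629 mol.
Pb²⁺ + 2 e⁻ → Pb, so n(Pb) = n(e⁻)/2 = 1.814 mol.
m = n·M = 1.814 × 207.2 = 376 g.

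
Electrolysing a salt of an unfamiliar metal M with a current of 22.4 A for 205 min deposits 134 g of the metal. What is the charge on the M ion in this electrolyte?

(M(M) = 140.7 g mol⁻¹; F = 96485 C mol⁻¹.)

+3

Q = I·t = 22.40 A × 12300 s = 275500 C, so n(e⁻) = 275500/96485 = 2.856 mol.
n(M) deposited = 134 / 140.7 = 0.9524 mol.
Electrons per atom = n(e⁻)/n(M) = 2.856 / 0.9524 = 3.00 ≈ 3, so the ion is M³⁺.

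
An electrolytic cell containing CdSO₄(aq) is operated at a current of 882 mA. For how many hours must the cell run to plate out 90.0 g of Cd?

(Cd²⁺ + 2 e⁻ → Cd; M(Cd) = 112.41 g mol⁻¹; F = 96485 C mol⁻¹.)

48.7 h

n(Cd) = m/M = 90.0 / 112.41 = 0.8006 mol.
Each Cd atom requires 2 electrons, so n(e⁻) = 2 × 0.8006 = 1.601 mol.
Q = n(e⁻)·F = 1.601 × 96485 = 154500 C.
t = Q/I = 154500 / 0.8820 A = 175200 s = 48.7 h.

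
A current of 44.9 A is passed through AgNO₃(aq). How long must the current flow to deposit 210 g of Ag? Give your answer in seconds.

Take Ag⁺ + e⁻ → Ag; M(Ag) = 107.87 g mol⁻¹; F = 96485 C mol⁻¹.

4180 s

n(Ag) = m/M = 210 / 107.87 = 1.947 mol.
Each Ag atom requires 1 electron, so n(e⁻) = 1 × 1.947 = 1.947 mol.
Q = n(e⁻)·F = 1.947 × 96485 = 187800 C.
t = Q/I = 187800 / 44.90 A = 4183 s.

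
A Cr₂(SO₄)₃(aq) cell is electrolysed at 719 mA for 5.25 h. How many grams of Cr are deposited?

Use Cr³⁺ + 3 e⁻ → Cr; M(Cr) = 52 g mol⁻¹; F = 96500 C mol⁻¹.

Q = I·t = 0.7190 A × 18900 s = 13590 C.
n(e⁻) = Q/F = 13590 / 96500 = 0.1408 mol.
Cr³⁺ + 3 e⁻ → Cr, so n(Cr) = n(e⁻)/3 = 0.04694 mol.
m = n·M = 0.04694 × 52 = 2.44 g.

2.44 g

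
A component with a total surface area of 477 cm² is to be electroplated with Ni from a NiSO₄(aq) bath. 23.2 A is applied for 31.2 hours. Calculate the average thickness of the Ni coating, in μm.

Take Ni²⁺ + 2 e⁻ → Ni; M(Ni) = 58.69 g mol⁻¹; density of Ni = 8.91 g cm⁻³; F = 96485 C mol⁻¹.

1860 μm

Q = I·t = 23.20 × 112320 = 2606000 C; n(e⁻) = 27.01 mol.
n(Ni) = n(e⁻)/2 = 13.50 mol, so m = 13.50 × 58.69 = 792.5 g.
Volume = m/ρ = 792.5 / 8.91 = 88.95 cm³.
Thickness = V/A = 88.95 / 477 = 0.186 cm = 1860 μm.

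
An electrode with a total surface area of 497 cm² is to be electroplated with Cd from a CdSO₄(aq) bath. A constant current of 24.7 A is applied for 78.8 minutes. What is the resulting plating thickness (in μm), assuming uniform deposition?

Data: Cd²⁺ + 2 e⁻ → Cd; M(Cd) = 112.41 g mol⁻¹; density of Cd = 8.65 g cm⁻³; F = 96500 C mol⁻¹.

Q = I·t = 24.70 × 4728.0 = 116800 C; n(e⁻) = 1.210 mol.
n(Cd) = n(e⁻)/2 = 0.6051 mol, so m = 0.6051 × 112.41 = 68.02 g.
Volume = m/ρ = 68.02 / 8.65 = 7.863 cm³.
Thickness = V/A = 7.863 / 497 = 0.0158 cm = 158 μm.

158 μm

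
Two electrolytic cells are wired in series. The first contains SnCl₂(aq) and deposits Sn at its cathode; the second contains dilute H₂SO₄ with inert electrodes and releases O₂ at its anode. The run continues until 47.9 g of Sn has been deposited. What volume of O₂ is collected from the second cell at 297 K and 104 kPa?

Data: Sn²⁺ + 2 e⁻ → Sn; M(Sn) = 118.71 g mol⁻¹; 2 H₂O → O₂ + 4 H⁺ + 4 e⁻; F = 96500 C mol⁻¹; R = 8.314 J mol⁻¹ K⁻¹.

n(Sn) = 47.9 / 118.71 = 0.4035 mol, so n(e⁻) = 2 × 0.4035 = 0.8070 mol.
The cells are in series, so the same 0.8070 mol of electrons passes through the second cell.
2 H₂O → O₂ + 4 H⁺ + 4 e⁻ — 4 mol e⁻ per mol O₂, so n(O₂) = 0.8070/4 = 0.2018 mol.
V = nRT/P = (0.2018 × 8.314 × 297) / (104 × 10³) = 0.00479 m³ = 4.79 L.

4.79 L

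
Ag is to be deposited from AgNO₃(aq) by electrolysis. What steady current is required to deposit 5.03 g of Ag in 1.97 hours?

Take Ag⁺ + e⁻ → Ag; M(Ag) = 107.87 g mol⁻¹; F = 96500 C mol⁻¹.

0.634 A

n(Ag) = 5.03 / 107.87 = 0.04663 mol.
n(e⁻) = 1 × 0.04663 = 0.04663 mol.
Q = n(e⁻)·F = 0.04663 × 96500 = 4500 C.
I = Q/t = 4500 / 7092.0 s = 0.634 A.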